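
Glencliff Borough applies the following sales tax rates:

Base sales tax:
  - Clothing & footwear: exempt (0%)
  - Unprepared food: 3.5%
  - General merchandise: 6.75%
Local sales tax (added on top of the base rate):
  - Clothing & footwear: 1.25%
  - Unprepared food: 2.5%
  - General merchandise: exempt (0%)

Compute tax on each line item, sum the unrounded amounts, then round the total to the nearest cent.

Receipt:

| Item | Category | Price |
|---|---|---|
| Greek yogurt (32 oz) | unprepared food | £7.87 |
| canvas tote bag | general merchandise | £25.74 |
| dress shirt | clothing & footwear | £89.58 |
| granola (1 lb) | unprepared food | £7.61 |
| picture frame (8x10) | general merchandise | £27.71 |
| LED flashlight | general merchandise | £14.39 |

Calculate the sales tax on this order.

Greek yogurt (32 oz) £7.87: unprepared food → 3.5% + 2.5% local = 6% → £0.4722
Canvas tote bag £25.74: general merchandise → 6.75% + 0% local = 6.75% → £1.73745
Dress shirt £89.58: clothing & footwear → 0% + 1.25% local = 1.25% → £1.11975
Granola (1 lb) £7.61: unprepared food → 3.5% + 2.5% local = 6% → £0.4566
Picture frame (8x10) £27.71: general merchandise → 6.75% + 0% local = 6.75% → £1.870425
LED flashlight £14.39: general merchandise → 6.75% + 0% local = 6.75% → £0.971325
Unrounded tax sum = £6.62775 → £6.63

£6.63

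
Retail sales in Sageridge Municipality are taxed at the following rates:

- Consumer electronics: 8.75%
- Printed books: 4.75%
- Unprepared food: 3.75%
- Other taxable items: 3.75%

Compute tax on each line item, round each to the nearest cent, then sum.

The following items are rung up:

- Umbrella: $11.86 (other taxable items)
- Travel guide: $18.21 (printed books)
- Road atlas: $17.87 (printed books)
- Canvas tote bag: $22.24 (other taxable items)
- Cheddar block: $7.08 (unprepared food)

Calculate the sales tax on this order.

Umbrella $11.86: other taxable items → 3.75% → $0.44
Travel guide $18.21: printed books → 4.75% → $0.86
Road atlas $17.87: printed books → 4.75% → $0.85
Canvas tote bag $22.24: other taxable items → 3.75% → $0.83
Cheddar block $7.08: unprepared food → 3.75% → $0.27
Total tax = $0.44 + $0.86 + $0.85 + $0.83 + $0.27 = $3.25

$3.25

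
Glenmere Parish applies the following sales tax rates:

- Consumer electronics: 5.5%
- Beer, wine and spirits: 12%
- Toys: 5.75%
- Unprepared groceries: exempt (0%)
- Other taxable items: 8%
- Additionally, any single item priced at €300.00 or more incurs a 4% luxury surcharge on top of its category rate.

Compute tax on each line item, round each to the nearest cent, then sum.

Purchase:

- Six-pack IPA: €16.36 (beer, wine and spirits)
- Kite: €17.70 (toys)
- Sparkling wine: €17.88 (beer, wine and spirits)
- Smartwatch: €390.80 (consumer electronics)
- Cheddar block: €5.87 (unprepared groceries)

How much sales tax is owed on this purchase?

Six-pack IPA €16.36: beer, wine and spirits → 12% → €1.96
Kite €17.70: toys → 5.75% → €1.02
Sparkling wine €17.88: beer, wine and spirits → 12% → €2.15
Smartwatch €390.80: consumer electronics → 5.5% + 4% surcharge = 9.5% → €37.13
Cheddar block €5.87: unprepared groceries → 0% → €0.00
Total tax = €1.96 + €1.02 + €2.15 + €37.13 = €42.26

€42.26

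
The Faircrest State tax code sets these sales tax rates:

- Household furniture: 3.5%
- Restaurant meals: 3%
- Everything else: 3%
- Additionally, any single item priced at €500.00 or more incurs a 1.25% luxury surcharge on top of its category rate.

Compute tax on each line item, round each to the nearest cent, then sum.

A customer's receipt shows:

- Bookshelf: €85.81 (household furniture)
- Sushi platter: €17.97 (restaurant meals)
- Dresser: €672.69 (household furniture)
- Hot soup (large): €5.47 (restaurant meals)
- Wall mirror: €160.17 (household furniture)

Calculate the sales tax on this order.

Bookshelf €85.81: household furniture → 3.5% → €3.00
Sushi platter €17.97: restaurant meals → 3% → €0.54
Dresser €672.69: household furniture → 3.5% + 1.25% surcharge = 4.75% → €31.95
Hot soup (large) €5.47: restaurant meals → 3% → €0.16
Wall mirror €160.17: household furniture → 3.5% → €5.61
Total tax = €3.00 + €0.54 + €31.95 + €0.16 + €5.61 = €41.26

€41.26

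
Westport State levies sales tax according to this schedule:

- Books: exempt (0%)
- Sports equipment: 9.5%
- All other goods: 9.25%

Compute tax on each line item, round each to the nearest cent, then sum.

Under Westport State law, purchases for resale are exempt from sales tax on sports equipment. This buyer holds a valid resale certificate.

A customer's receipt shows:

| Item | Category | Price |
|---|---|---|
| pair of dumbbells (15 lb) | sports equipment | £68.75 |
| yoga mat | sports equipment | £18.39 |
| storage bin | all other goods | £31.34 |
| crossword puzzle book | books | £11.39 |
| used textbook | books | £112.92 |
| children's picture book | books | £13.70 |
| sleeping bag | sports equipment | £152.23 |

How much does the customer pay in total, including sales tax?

£411.62

Pair of dumbbells (15 lb) £68.75: sports equipment, buyer-exempt → 0% → £0.00
Yoga mat £18.39: sports equipment, buyer-exempt → 0% → £0.00
Storage bin £31.34: all other goods → 9.25% → £2.90
Crossword puzzle book £11.39: books → 0% → £0.00
Used textbook £112.92: books → 0% → £0.00
Children's picture book £13.70: books → 0% → £0.00
Sleeping bag £152.23: sports equipment, buyer-exempt → 0% → £0.00
Subtotal = £408.72; tax = £2.90; total due = £411.62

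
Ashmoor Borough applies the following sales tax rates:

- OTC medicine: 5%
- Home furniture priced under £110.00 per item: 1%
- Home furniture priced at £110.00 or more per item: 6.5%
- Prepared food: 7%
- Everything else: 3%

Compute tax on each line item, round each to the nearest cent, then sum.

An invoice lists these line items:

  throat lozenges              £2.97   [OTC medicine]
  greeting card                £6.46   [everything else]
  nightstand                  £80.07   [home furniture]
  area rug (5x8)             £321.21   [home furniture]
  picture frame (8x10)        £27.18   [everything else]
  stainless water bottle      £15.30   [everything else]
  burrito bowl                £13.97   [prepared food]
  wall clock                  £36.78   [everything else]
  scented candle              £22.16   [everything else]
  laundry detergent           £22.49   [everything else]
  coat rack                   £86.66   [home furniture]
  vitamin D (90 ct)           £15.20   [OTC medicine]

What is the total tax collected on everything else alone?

Greeting card £6.46: everything else → 3% → £0.19
Picture frame (8x10) £27.18: everything else → 3% → £0.82
Stainless water bottle £15.30: everything else → 3% → £0.46
Wall clock £36.78: everything else → 3% → £1.10
Scented candle £22.16: everything else → 3% → £0.66
Laundry detergent £22.49: everything else → 3% → £0.67
Tax on everything else = £0.19 + £0.82 + £0.46 + £1.10 + £0.66 + £0.67 = £3.90

£3.90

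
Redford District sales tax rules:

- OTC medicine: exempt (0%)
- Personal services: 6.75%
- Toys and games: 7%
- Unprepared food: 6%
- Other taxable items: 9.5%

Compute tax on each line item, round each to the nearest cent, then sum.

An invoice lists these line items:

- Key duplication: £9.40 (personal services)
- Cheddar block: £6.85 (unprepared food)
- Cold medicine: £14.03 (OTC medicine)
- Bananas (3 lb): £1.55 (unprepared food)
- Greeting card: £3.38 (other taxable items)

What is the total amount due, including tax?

Key duplication £9.40: personal services → 6.75% → £0.63
Cheddar block £6.85: unprepared food → 6% → £0.41
Cold medicine £14.03: OTC medicine → 0% → £0.00
Bananas (3 lb) £1.55: unprepared food → 6% → £0.09
Greeting card £3.38: other taxable items → 9.5% → £0.32
Subtotal = £35.21; tax = £1.45; total due = £36.66

£36.66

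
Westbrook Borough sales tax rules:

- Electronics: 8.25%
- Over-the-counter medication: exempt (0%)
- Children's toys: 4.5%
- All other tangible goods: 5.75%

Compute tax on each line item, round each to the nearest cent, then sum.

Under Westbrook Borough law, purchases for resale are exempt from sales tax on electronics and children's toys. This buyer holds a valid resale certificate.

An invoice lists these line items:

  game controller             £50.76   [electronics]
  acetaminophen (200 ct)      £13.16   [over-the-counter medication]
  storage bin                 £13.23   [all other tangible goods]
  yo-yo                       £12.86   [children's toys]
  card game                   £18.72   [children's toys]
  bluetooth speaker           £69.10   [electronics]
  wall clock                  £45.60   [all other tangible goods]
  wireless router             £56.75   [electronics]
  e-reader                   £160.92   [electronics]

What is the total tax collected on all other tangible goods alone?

Storage bin £13.23: all other tangible goods → 5.75% → £0.76
Wall clock £45.60: all other tangible goods → 5.75% → £2.62
Tax on all other tangible goods = £0.76 + £2.62 = £3.38

£3.38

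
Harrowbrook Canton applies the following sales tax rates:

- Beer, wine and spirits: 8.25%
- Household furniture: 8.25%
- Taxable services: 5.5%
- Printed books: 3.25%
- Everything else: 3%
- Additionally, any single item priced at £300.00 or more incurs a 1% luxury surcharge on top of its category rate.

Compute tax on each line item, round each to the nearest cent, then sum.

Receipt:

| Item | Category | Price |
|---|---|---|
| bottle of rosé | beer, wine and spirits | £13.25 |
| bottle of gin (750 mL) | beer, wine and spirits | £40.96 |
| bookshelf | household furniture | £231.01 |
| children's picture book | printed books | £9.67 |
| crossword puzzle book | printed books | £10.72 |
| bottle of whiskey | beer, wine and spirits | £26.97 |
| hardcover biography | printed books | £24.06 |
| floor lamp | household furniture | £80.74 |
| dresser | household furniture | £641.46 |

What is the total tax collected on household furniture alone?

Bookshelf £231.01: household furniture → 8.25% → £19.06
Floor lamp £80.74: household furniture → 8.25% → £6.66
Dresser £641.46: household furniture → 8.25% + 1% surcharge = 9.25% → £59.34
Tax on household furniture = £19.06 + £6.66 + £59.34 = £85.06

£85.06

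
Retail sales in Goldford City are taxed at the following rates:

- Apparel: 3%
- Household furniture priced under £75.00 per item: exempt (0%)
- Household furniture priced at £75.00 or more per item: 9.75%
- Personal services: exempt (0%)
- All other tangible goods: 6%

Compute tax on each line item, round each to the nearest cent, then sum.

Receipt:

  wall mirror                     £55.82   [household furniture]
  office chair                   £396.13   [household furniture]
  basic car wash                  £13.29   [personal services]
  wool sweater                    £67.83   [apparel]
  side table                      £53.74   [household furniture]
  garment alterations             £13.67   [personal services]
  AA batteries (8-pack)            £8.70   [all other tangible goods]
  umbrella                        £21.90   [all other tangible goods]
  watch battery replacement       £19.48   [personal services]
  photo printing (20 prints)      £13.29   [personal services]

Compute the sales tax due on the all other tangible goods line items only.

£1.83

AA batteries (8-pack) £8.70: all other tangible goods → 6% → £0.52
Umbrella £21.90: all other tangible goods → 6% → £1.31
Tax on all other tangible goods = £0.52 + £1.31 = £1.83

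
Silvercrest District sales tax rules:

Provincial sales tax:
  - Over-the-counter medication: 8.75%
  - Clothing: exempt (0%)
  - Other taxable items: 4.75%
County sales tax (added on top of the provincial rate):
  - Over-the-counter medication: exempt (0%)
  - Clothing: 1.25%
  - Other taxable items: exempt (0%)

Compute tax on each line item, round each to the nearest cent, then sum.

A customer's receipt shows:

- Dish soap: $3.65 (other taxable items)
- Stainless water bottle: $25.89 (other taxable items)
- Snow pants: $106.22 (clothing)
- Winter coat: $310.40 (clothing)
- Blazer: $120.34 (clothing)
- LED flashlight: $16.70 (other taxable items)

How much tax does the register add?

$8.90

Dish soap $3.65: other taxable items → 4.75% + 0% county = 4.75% → $0.17
Stainless water bottle $25.89: other taxable items → 4.75% + 0% county = 4.75% → $1.23
Snow pants $106.22: clothing → 0% + 1.25% county = 1.25% → $1.33
Winter coat $310.40: clothing → 0% + 1.25% county = 1.25% → $3.88
Blazer $120.34: clothing → 0% + 1.25% county = 1.25% → $1.50
LED flashlight $16.70: other taxable items → 4.75% + 0% county = 4.75% → $0.79
Total tax = $0.17 + $1.23 + $1.33 + $3.88 + $1.50 + $0.79 = $8.90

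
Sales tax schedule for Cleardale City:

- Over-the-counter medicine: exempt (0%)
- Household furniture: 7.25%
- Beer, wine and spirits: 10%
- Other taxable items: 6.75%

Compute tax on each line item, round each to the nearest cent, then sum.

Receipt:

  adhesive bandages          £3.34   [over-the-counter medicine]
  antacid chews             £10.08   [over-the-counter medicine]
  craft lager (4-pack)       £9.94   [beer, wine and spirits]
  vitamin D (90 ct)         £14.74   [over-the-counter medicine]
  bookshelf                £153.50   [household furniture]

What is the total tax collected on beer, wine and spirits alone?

Craft lager (4-pack) £9.94: beer, wine and spirits → 10% → £0.99
Tax on beer, wine and spirits = £0.99

£0.99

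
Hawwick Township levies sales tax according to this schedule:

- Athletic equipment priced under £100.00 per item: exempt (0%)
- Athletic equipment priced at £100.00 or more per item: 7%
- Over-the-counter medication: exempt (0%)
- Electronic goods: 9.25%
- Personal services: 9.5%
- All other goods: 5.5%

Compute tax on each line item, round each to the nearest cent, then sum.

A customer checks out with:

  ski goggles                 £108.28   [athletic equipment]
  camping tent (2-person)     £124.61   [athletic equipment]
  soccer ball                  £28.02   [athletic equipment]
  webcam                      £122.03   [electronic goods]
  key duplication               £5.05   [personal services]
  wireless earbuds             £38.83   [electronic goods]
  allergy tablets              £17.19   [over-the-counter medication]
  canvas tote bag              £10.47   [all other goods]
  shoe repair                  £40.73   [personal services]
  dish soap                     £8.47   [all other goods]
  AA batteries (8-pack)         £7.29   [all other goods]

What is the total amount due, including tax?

£547.95

Ski goggles £108.28: athletic equipment, £100.00 or more → 7% → £7.58
Camping tent (2-person) £124.61: athletic equipment, £100.00 or more → 7% → £8.72
Soccer ball £28.02: athletic equipment, under £100.00 → 0% → £0.00
Webcam £122.03: electronic goods → 9.25% → £11.29
Key duplication £5.05: personal services → 9.5% → £0.48
Wireless earbuds £38.83: electronic goods → 9.25% → £3.59
Allergy tablets £17.19: over-the-counter medication → 0% → £0.00
Canvas tote bag £10.47: all other goods → 5.5% → £0.58
Shoe repair £40.73: personal services → 9.5% → £3.87
Dish soap £8.47: all other goods → 5.5% → £0.47
AA batteries (8-pack) £7.29: all other goods → 5.5% → £0.40
Subtotal = £510.97; tax = £36.98; total due = £547.95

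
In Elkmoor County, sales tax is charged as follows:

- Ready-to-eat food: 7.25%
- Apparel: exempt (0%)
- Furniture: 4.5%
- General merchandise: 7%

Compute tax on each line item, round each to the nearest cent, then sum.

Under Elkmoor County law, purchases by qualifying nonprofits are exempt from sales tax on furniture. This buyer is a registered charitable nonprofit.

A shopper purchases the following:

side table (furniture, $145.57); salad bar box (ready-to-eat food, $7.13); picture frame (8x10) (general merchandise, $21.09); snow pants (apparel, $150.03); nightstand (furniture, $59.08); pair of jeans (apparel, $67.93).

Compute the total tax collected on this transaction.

$2.00

Side table $145.57: furniture, buyer-exempt → 0% → $0.00
Salad bar box $7.13: ready-to-eat food → 7.25% → $0.52
Picture frame (8x10) $21.09: general merchandise → 7% → $1.48
Snow pants $150.03: apparel → 0% → $0.00
Nightstand $59.08: furniture, buyer-exempt → 0% → $0.00
Pair of jeans $67.93: apparel → 0% → $0.00
Total tax = $0.52 + $1.48 = $2.00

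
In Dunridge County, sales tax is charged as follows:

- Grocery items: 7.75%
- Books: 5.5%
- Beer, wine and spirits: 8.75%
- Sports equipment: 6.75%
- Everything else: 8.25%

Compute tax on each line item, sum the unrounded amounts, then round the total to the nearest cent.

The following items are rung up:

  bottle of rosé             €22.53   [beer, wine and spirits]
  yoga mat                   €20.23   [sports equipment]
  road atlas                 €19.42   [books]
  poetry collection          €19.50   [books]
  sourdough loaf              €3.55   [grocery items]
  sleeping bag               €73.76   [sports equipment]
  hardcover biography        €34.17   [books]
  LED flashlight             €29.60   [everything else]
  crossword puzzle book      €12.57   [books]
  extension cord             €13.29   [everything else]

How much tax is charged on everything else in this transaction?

LED flashlight €29.60: everything else → 8.25% → €2.442
Extension cord €13.29: everything else → 8.25% → €1.096425
Tax on everything else: unrounded sum = €3.538425 → €3.54

€3.54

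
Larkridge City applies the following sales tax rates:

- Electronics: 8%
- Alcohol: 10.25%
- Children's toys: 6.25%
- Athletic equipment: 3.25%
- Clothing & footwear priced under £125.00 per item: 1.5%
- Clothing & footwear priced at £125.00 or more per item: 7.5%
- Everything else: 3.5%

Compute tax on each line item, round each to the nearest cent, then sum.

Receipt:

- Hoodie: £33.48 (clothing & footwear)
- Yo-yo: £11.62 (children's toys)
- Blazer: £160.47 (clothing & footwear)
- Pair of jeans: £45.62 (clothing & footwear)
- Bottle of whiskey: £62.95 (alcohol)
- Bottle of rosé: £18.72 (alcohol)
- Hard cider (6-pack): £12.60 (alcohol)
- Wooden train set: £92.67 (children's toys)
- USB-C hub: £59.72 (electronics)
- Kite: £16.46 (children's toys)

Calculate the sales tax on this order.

£35.21

Hoodie £33.48: clothing & footwear, under £125.00 → 1.5% → £0.50
Yo-yo £11.62: children's toys → 6.25% → £0.73
Blazer £160.47: clothing & footwear, £125.00 or more → 7.5% → £12.04
Pair of jeans £45.62: clothing & footwear, under £125.00 → 1.5% → £0.68
Bottle of whiskey £62.95: alcohol → 10.25% → £6.45
Bottle of rosé £18.72: alcohol → 10.25% → £1.92
Hard cider (6-pack) £12.60: alcohol → 10.25% → £1.29
Wooden train set £92.67: children's toys → 6.25% → £5.79
USB-C hub £59.72: electronics → 8% → £4.78
Kite £16.46: children's toys → 6.25% → £1.03
Total tax = £0.50 + £0.73 + £12.04 + £0.68 + £6.45 + £1.92 + £1.29 + £5.79 + £4.78 + £1.03 = £35.21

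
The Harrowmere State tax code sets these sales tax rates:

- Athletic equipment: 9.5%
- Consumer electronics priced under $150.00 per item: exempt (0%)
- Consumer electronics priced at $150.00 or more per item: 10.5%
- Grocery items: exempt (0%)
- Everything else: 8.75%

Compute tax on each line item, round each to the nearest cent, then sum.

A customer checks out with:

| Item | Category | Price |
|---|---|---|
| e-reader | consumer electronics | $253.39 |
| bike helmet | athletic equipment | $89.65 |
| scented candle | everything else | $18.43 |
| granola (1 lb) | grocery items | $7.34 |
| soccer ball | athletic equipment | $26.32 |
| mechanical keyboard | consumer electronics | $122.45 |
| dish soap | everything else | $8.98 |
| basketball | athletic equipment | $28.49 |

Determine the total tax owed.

$42.74

E-reader $253.39: consumer electronics, $150.00 or more → 10.5% → $26.61
Bike helmet $89.65: athletic equipment → 9.5% → $8.52
Scented candle $18.43: everything else → 8.75% → $1.61
Granola (1 lb) $7.34: grocery items → 0% → $0.00
Soccer ball $26.32: athletic equipment → 9.5% → $2.50
Mechanical keyboard $122.45: consumer electronics, under $150.00 → 0% → $0.00
Dish soap $8.98: everything else → 8.75% → $0.79
Basketball $28.49: athletic equipment → 9.5% → $2.71
Total tax = $26.61 + $8.52 + $1.61 + $2.50 + $0.79 + $2.71 = $42.74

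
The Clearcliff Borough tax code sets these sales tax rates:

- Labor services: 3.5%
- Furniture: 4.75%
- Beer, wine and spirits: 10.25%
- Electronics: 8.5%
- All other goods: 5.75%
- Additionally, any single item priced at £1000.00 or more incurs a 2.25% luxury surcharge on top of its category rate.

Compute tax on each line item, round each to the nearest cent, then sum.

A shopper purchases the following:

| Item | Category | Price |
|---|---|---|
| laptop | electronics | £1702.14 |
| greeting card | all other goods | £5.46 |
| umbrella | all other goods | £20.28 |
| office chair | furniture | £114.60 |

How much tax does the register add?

£189.90

Laptop £1702.14: electronics → 8.5% + 2.25% surcharge = 10.75% → £182.98
Greeting card £5.46: all other goods → 5.75% → £0.31
Umbrella £20.28: all other goods → 5.75% → £1.17
Office chair £114.60: furniture → 4.75% → £5.44
Total tax = £182.98 + £0.31 + £1.17 + £5.44 = £189.90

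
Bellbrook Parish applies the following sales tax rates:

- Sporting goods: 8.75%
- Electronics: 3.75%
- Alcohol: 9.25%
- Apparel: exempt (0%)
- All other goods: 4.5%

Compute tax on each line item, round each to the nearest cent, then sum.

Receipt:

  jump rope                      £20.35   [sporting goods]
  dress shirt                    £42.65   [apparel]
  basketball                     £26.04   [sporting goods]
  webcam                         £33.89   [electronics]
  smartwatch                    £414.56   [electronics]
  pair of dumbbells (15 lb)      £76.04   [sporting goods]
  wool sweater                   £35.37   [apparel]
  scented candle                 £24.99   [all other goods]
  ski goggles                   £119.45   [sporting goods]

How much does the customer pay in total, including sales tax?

Jump rope £20.35: sporting goods → 8.75% → £1.78
Dress shirt £42.65: apparel → 0% → £0.00
Basketball £26.04: sporting goods → 8.75% → £2.28
Webcam £33.89: electronics → 3.75% → £1.27
Smartwatch £414.56: electronics → 3.75% → £15.55
Pair of dumbbells (15 lb) £76.04: sporting goods → 8.75% → £6.65
Wool sweater £35.37: apparel → 0% → £0.00
Scented candle £24.99: all other goods → 4.5% → £1.12
Ski goggles £119.45: sporting goods → 8.75% → £10.45
Subtotal = £793.34; tax = £39.10; total due = £832.44

£832.44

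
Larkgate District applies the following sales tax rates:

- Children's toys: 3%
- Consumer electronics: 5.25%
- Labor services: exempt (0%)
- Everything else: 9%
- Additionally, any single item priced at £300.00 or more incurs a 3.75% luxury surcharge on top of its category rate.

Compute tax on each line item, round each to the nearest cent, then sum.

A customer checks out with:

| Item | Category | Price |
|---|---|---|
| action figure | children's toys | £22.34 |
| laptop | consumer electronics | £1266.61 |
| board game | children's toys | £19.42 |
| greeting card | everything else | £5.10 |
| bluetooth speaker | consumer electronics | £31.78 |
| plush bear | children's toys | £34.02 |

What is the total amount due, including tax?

£1497.66

Action figure £22.34: children's toys → 3% → £0.67
Laptop £1266.61: consumer electronics → 5.25% + 3.75% surcharge = 9% → £113.99
Board game £19.42: children's toys → 3% → £0.58
Greeting card £5.10: everything else → 9% → £0.46
Bluetooth speaker £31.78: consumer electronics → 5.25% → £1.67
Plush bear £34.02: children's toys → 3% → £1.02
Subtotal = £1379.27; tax = £118.39; total due = £1497.66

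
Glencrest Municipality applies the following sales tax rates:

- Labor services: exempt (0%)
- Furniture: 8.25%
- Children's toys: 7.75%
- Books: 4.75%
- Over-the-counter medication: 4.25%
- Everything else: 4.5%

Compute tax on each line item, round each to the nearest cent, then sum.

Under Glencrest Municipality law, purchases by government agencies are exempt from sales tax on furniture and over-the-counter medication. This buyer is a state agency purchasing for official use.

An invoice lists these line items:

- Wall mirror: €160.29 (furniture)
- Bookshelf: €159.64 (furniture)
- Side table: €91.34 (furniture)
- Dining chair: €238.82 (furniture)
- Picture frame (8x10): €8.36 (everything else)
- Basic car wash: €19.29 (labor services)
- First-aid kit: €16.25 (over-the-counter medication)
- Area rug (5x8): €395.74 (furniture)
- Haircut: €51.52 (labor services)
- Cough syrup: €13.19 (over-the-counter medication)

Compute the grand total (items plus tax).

Wall mirror €160.29: furniture, buyer-exempt → 0% → €0.00
Bookshelf €159.64: furniture, buyer-exempt → 0% → €0.00
Side table €91.34: furniture, buyer-exempt → 0% → €0.00
Dining chair €238.82: furniture, buyer-exempt → 0% → €0.00
Picture frame (8x10) €8.36: everything else → 4.5% → €0.38
Basic car wash €19.29: labor services → 0% → €0.00
First-aid kit €16.25: over-the-counter medication, buyer-exempt → 0% → €0.00
Area rug (5x8) €395.74: furniture, buyer-exempt → 0% → €0.00
Haircut €51.52: labor services → 0% → €0.00
Cough syrup €13.19: over-the-counter medication, buyer-exempt → 0% → €0.00
Subtotal = €1154.44; tax = €0.38; total due = €1154.82

€1154.82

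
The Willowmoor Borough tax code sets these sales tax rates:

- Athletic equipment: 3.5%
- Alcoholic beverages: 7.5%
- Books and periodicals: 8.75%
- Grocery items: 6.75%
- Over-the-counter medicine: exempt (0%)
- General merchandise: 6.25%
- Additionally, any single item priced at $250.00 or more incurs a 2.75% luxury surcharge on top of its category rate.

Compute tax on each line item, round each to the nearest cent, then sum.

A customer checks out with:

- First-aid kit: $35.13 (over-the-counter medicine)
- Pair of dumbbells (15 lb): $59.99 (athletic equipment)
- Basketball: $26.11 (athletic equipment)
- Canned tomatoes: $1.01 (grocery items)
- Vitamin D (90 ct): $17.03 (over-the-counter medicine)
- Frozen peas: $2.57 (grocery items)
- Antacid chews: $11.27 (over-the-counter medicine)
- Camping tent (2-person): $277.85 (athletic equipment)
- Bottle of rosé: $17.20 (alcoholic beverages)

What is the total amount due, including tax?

First-aid kit $35.13: over-the-counter medicine → 0% → $0.00
Pair of dumbbells (15 lb) $59.99: athletic equipment → 3.5% → $2.10
Basketball $26.11: athletic equipment → 3.5% → $0.91
Canned tomatoes $1.01: grocery items → 6.75% → $0.07
Vitamin D (90 ct) $17.03: over-the-counter medicine → 0% → $0.00
Frozen peas $2.57: grocery items → 6.75% → $0.17
Antacid chews $11.27: over-the-counter medicine → 0% → $0.00
Camping tent (2-person) $277.85: athletic equipment → 3.5% + 2.75% surcharge = 6.25% → $17.37
Bottle of rosé $17.20: alcoholic beverages → 7.5% → $1.29
Subtotal = $448.16; tax = $21.91; total due = $470.07

$470.07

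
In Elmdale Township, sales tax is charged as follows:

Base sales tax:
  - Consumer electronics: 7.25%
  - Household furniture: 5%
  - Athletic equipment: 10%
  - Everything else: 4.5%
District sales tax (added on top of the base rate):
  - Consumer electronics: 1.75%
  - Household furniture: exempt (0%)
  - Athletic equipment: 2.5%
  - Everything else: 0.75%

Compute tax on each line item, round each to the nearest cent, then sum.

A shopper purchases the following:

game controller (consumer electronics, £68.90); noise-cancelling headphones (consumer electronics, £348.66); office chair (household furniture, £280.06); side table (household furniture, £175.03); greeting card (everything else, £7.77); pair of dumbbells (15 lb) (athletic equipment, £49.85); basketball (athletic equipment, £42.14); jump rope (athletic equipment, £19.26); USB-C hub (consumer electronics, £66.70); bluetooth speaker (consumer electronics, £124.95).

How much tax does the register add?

£91.90

Game controller £68.90: consumer electronics → 7.25% + 1.75% district = 9% → £6.20
Noise-cancelling headphones £348.66: consumer electronics → 7.25% + 1.75% district = 9% → £31.38
Office chair £280.06: household furniture → 5% + 0% district = 5% → £14.00
Side table £175.03: household furniture → 5% + 0% district = 5% → £8.75
Greeting card £7.77: everything else → 4.5% + 0.75% district = 5.25% → £0.41
Pair of dumbbells (15 lb) £49.85: athletic equipment → 10% + 2.5% district = 12.5% → £6.23
Basketball £42.14: athletic equipment → 10% + 2.5% district = 12.5% → £5.27
Jump rope £19.26: athletic equipment → 10% + 2.5% district = 12.5% → £2.41
USB-C hub £66.70: consumer electronics → 7.25% + 1.75% district = 9% → £6.00
Bluetooth speaker £124.95: consumer electronics → 7.25% + 1.75% district = 9% → £11.25
Total tax = £6.20 + £31.38 + £14.00 + £8.75 + £0.41 + £6.23 + £5.27 + £2.41 + £6.00 + £11.25 = £91.90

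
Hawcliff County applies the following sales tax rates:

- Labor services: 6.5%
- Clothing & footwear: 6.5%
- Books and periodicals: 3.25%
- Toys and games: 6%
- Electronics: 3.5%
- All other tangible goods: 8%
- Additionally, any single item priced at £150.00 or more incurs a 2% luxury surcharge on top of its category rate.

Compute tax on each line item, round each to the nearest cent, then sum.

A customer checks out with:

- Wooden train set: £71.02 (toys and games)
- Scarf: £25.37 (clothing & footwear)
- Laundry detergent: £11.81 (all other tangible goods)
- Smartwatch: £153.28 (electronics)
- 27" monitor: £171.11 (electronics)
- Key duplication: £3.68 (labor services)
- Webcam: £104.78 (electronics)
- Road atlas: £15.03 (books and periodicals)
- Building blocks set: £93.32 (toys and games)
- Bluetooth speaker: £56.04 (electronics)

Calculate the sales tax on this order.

£36.65

Wooden train set £71.02: toys and games → 6% → £4.26
Scarf £25.37: clothing & footwear → 6.5% → £1.65
Laundry detergent £11.81: all other tangible goods → 8% → £0.94
Smartwatch £153.28: electronics → 3.5% + 2% surcharge = 5.5% → £8.43
27" monitor £171.11: electronics → 3.5% + 2% surcharge = 5.5% → £9.41
Key duplication £3.68: labor services → 6.5% → £0.24
Webcam £104.78: electronics → 3.5% → £3.67
Road atlas £15.03: books and periodicals → 3.25% → £0.49
Building blocks set £93.32: toys and games → 6% → £5.60
Bluetooth speaker £56.04: electronics → 3.5% → £1.96
Total tax = £4.26 + £1.65 + £0.94 + £8.43 + £9.41 + £0.24 + £3.67 + £0.49 + £5.60 + £1.96 = £36.65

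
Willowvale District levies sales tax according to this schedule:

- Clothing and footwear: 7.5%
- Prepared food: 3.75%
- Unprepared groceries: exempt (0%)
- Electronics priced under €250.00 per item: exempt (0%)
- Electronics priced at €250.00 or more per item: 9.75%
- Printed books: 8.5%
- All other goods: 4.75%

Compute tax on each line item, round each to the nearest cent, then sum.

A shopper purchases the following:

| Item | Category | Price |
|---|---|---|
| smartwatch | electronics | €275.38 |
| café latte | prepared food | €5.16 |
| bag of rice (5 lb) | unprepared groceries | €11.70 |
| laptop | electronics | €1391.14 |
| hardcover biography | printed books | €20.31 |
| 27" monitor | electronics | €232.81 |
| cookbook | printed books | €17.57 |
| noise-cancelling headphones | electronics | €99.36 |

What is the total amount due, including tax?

€2219.33

Smartwatch €275.38: electronics, €250.00 or more → 9.75% → €26.85
Café latte €5.16: prepared food → 3.75% → €0.19
Bag of rice (5 lb) €11.70: unprepared groceries → 0% → €0.00
Laptop €1391.14: electronics, €250.00 or more → 9.75% → €135.64
Hardcover biography €20.31: printed books → 8.5% → €1.73
27" monitor €232.81: electronics, under €250.00 → 0% → €0.00
Cookbook €17.57: printed books → 8.5% → €1.49
Noise-cancelling headphones €99.36: electronics, under €250.00 → 0% → €0.00
Subtotal = €2053.43; tax = €165.90; total due = €2219.33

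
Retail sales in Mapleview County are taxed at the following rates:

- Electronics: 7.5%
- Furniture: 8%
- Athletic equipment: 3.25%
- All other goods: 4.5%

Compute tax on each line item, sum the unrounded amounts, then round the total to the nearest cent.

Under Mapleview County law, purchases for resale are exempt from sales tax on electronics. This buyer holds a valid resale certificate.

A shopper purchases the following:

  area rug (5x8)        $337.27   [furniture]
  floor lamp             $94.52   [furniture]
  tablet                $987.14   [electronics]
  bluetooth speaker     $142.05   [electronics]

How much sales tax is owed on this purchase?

$34.54

Area rug (5x8) $337.27: furniture → 8% → $26.9816
Floor lamp $94.52: furniture → 8% → $7.5616
Tablet $987.14: electronics, buyer-exempt → 0% → $0.00
Bluetooth speaker $142.05: electronics, buyer-exempt → 0% → $0.00
Unrounded tax sum = $34.5432 → $34.54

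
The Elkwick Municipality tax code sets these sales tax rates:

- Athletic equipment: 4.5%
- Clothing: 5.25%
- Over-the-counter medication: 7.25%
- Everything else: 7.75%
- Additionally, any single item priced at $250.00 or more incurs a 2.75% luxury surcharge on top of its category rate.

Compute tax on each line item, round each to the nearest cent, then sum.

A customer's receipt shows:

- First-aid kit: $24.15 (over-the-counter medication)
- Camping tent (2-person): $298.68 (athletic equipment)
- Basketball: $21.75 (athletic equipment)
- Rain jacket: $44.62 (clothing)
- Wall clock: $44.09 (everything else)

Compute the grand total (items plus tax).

$463.43

First-aid kit $24.15: over-the-counter medication → 7.25% → $1.75
Camping tent (2-person) $298.68: athletic equipment → 4.5% + 2.75% surcharge = 7.25% → $21.65
Basketball $21.75: athletic equipment → 4.5% → $0.98
Rain jacket $44.62: clothing → 5.25% → $2.34
Wall clock $44.09: everything else → 7.75% → $3.42
Subtotal = $433.29; tax = $30.14; total due = $463.43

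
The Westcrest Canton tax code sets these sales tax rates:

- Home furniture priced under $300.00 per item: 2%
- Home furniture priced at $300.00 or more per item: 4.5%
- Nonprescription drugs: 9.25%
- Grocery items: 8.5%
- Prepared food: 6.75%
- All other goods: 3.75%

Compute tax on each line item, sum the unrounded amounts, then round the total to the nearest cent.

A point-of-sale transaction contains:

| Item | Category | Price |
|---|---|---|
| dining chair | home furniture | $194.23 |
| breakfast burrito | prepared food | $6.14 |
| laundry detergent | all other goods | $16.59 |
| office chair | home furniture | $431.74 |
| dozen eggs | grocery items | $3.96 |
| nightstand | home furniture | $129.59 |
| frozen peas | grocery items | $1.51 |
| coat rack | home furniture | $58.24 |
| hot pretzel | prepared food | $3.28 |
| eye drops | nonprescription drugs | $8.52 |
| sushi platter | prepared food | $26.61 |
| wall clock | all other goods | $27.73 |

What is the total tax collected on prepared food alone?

$2.43

Breakfast burrito $6.14: prepared food → 6.75% → $0.41445
Hot pretzel $3.28: prepared food → 6.75% → $0.2214
Sushi platter $26.61: prepared food → 6.75% → $1.796175
Tax on prepared food: unrounded sum = $2.432025 → $2.43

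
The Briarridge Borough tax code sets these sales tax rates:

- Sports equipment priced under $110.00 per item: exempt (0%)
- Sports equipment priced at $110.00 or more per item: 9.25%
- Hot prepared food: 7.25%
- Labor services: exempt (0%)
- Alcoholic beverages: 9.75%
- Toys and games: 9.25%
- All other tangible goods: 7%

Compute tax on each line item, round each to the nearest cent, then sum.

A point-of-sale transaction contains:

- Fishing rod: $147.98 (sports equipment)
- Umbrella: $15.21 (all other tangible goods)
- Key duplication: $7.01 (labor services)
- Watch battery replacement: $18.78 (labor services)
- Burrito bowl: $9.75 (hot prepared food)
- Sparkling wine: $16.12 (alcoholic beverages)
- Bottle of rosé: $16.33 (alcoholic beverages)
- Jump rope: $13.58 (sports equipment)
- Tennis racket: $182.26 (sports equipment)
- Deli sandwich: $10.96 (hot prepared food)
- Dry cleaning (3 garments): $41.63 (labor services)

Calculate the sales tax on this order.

Fishing rod $147.98: sports equipment, $110.00 or more → 9.25% → $13.69
Umbrella $15.21: all other tangible goods → 7% → $1.06
Key duplication $7.01: labor services → 0% → $0.00
Watch battery replacement $18.78: labor services → 0% → $0.00
Burrito bowl $9.75: hot prepared food → 7.25% → $0.71
Sparkling wine $16.12: alcoholic beverages → 9.75% → $1.57
Bottle of rosé $16.33: alcoholic beverages → 9.75% → $1.59
Jump rope $13.58: sports equipment, under $110.00 → 0% → $0.00
Tennis racket $182.26: sports equipment, $110.00 or more → 9.25% → $16.86
Deli sandwich $10.96: hot prepared food → 7.25% → $0.79
Dry cleaning (3 garments) $41.63: labor services → 0% → $0.00
Total tax = $13.69 + $1.06 + $0.71 + $1.57 + $1.59 + $16.86 + $0.79 = $36.27

$36.27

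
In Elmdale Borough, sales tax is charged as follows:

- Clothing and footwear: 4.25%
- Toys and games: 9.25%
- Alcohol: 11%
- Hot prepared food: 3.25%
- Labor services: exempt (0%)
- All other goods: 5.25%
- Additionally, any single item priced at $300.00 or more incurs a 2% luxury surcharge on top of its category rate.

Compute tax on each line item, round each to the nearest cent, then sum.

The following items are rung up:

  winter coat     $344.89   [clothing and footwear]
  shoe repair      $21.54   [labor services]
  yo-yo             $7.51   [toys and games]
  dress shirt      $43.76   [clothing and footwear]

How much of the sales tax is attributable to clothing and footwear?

$23.42

Winter coat $344.89: clothing and footwear → 4.25% + 2% surcharge = 6.25% → $21.56
Dress shirt $43.76: clothing and footwear → 4.25% → $1.86
Tax on clothing and footwear = $21.56 + $1.86 = $23.42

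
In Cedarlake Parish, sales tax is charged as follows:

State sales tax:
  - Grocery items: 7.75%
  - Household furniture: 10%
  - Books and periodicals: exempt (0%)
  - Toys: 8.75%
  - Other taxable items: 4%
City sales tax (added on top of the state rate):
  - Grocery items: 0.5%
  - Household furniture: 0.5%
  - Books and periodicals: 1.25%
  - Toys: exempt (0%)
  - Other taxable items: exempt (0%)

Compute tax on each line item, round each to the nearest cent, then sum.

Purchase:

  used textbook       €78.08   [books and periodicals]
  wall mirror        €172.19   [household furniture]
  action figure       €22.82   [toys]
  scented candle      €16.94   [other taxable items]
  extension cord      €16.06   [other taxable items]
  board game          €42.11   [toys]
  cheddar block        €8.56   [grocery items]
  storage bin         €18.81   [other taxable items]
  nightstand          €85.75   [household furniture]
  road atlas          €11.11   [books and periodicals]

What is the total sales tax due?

€36.66

Used textbook €78.08: books and periodicals → 0% + 1.25% city = 1.25% → €0.98
Wall mirror €172.19: household furniture → 10% + 0.5% city = 10.5% → €18.08
Action figure €22.82: toys → 8.75% + 0% city = 8.75% → €2.00
Scented candle €16.94: other taxable items → 4% + 0% city = 4% → €0.68
Extension cord €16.06: other taxable items → 4% + 0% city = 4% → €0.64
Board game €42.11: toys → 8.75% + 0% city = 8.75% → €3.68
Cheddar block €8.56: grocery items → 7.75% + 0.5% city = 8.25% → €0.71
Storage bin €18.81: other taxable items → 4% + 0% city = 4% → €0.75
Nightstand €85.75: household furniture → 10% + 0.5% city = 10.5% → €9.00
Road atlas €11.11: books and periodicals → 0% + 1.25% city = 1.25% → €0.14
Total tax = €0.98 + €18.08 + €2.00 + €0.68 + €0.64 + €3.68 + €0.71 + €0.75 + €9.00 + €0.14 = €36.66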